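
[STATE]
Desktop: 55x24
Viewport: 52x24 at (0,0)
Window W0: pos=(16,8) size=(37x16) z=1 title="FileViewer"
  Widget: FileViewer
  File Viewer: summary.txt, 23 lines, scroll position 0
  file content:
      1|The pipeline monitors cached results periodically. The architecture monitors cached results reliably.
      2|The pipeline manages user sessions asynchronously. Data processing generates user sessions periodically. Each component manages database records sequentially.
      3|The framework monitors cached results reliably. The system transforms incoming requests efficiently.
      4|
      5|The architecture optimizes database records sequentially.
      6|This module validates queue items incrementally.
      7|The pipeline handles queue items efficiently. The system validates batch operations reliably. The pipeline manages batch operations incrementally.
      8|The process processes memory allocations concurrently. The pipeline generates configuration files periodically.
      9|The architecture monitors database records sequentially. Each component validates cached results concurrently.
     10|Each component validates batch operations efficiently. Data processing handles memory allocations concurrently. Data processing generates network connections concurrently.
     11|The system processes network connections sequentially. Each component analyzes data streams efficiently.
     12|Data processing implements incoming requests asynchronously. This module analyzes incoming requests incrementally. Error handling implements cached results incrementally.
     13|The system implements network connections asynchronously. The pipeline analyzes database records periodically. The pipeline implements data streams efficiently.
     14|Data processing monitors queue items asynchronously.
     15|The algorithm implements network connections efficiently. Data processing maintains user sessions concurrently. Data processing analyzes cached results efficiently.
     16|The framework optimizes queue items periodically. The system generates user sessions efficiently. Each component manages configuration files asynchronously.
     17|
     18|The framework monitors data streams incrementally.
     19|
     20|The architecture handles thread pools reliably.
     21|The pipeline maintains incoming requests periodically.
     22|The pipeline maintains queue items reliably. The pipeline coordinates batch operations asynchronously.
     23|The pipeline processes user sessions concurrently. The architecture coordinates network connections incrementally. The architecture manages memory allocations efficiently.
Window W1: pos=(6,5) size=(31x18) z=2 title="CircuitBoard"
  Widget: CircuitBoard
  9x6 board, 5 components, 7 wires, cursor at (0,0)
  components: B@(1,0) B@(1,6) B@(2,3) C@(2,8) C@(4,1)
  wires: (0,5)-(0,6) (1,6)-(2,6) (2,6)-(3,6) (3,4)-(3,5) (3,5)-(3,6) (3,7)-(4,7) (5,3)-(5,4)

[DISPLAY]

                                                    
                                                    
                                                    
                                                    
                                                    
      ┏━━━━━━━━━━━━━━━━━━━━━━━━━━━━━┓               
      ┃ CircuitBoard                ┃               
      ┠─────────────────────────────┨               
      ┃   0 1 2 3 4 5 6 7 8         ┃━━━━━━━━━━━━━━━
      ┃0  [.]                  · ─ ·┃               
      ┃                             ┃───────────────
      ┃1   B                       B┃s cached resul▲
      ┃                            │┃ user sessions█
      ┃2               B           ·┃rs cached resu░
      ┃                            │┃              ░
      ┃3                   · ─ · ─ ·┃imizes databas░
      ┃                             ┃s queue items ░
      ┃4       C                    ┃ queue items e░
      ┃                             ┃s memory alloc░
      ┃5               · ─ ·        ┃itors database░
      ┃Cursor: (0,0)                ┃ates batch ope░
      ┃                             ┃ network conne░
      ┗━━━━━━━━━━━━━━━━━━━━━━━━━━━━━┛ements incomin▼
                ┗━━━━━━━━━━━━━━━━━━━━━━━━━━━━━━━━━━━


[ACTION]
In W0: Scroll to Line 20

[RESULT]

                                                    
                                                    
                                                    
                                                    
                                                    
      ┏━━━━━━━━━━━━━━━━━━━━━━━━━━━━━┓               
      ┃ CircuitBoard                ┃               
      ┠─────────────────────────────┨               
      ┃   0 1 2 3 4 5 6 7 8         ┃━━━━━━━━━━━━━━━
      ┃0  [.]                  · ─ ·┃               
      ┃                             ┃───────────────
      ┃1   B                       B┃ements incomin▲
      ┃                            │┃s network conn░
      ┃2               B           ·┃tors queue ite░
      ┃                            │┃ents network c░
      ┃3                   · ─ · ─ ·┃zes queue item░
      ┃                             ┃              ░
      ┃4       C                    ┃rs data stream░
      ┃                             ┃              ░
      ┃5               · ─ ·        ┃dles thread po░
      ┃Cursor: (0,0)                ┃ns incoming re░
      ┃                             ┃ns queue items█
      ┗━━━━━━━━━━━━━━━━━━━━━━━━━━━━━┛es user sessio▼
                ┗━━━━━━━━━━━━━━━━━━━━━━━━━━━━━━━━━━━


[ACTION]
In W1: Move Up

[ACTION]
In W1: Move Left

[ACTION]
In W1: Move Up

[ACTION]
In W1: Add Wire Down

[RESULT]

                                                    
                                                    
                                                    
                                                    
                                                    
      ┏━━━━━━━━━━━━━━━━━━━━━━━━━━━━━┓               
      ┃ CircuitBoard                ┃               
      ┠─────────────────────────────┨               
      ┃   0 1 2 3 4 5 6 7 8         ┃━━━━━━━━━━━━━━━
      ┃0  [.]                  · ─ ·┃               
      ┃    │                        ┃───────────────
      ┃1   B                       B┃ements incomin▲
      ┃                            │┃s network conn░
      ┃2               B           ·┃tors queue ite░
      ┃                            │┃ents network c░
      ┃3                   · ─ · ─ ·┃zes queue item░
      ┃                             ┃              ░
      ┃4       C                    ┃rs data stream░
      ┃                             ┃              ░
      ┃5               · ─ ·        ┃dles thread po░
      ┃Cursor: (0,0)                ┃ns incoming re░
      ┃                             ┃ns queue items█
      ┗━━━━━━━━━━━━━━━━━━━━━━━━━━━━━┛es user sessio▼
                ┗━━━━━━━━━━━━━━━━━━━━━━━━━━━━━━━━━━━


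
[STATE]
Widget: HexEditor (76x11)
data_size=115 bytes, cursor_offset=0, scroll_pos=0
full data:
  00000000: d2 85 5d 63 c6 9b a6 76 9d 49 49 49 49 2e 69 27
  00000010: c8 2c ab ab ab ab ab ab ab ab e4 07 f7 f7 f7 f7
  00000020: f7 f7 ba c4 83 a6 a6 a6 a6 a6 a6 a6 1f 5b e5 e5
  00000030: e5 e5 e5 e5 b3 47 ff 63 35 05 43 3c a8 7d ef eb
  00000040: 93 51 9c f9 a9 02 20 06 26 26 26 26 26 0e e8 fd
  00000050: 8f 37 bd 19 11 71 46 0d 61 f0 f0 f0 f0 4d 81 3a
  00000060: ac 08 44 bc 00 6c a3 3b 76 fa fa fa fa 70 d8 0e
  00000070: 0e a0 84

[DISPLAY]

00000000  D2 85 5d 63 c6 9b a6 76  9d 49 49 49 49 2e 69 27  |..]c...v.IIII.i
00000010  c8 2c ab ab ab ab ab ab  ab ab e4 07 f7 f7 f7 f7  |.,.............
00000020  f7 f7 ba c4 83 a6 a6 a6  a6 a6 a6 a6 1f 5b e5 e5  |.............[.
00000030  e5 e5 e5 e5 b3 47 ff 63  35 05 43 3c a8 7d ef eb  |.....G.c5.C<.}.
00000040  93 51 9c f9 a9 02 20 06  26 26 26 26 26 0e e8 fd  |.Q.... .&&&&&..
00000050  8f 37 bd 19 11 71 46 0d  61 f0 f0 f0 f0 4d 81 3a  |.7...qF.a....M.
00000060  ac 08 44 bc 00 6c a3 3b  76 fa fa fa fa 70 d8 0e  |..D..l.;v....p.
00000070  0e a0 84                                          |...            
                                                                            
                                                                            
                                                                            


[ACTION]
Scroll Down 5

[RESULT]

00000050  8f 37 bd 19 11 71 46 0d  61 f0 f0 f0 f0 4d 81 3a  |.7...qF.a....M.
00000060  ac 08 44 bc 00 6c a3 3b  76 fa fa fa fa 70 d8 0e  |..D..l.;v....p.
00000070  0e a0 84                                          |...            
                                                                            
                                                                            
                                                                            
                                                                            
                                                                            
                                                                            
                                                                            
                                                                            


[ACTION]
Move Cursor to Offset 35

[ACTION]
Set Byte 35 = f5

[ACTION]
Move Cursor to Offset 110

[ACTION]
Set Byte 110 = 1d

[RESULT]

00000050  8f 37 bd 19 11 71 46 0d  61 f0 f0 f0 f0 4d 81 3a  |.7...qF.a....M.
00000060  ac 08 44 bc 00 6c a3 3b  76 fa fa fa fa 70 1D 0e  |..D..l.;v....p.
00000070  0e a0 84                                          |...            
                                                                            
                                                                            
                                                                            
                                                                            
                                                                            
                                                                            
                                                                            
                                                                            


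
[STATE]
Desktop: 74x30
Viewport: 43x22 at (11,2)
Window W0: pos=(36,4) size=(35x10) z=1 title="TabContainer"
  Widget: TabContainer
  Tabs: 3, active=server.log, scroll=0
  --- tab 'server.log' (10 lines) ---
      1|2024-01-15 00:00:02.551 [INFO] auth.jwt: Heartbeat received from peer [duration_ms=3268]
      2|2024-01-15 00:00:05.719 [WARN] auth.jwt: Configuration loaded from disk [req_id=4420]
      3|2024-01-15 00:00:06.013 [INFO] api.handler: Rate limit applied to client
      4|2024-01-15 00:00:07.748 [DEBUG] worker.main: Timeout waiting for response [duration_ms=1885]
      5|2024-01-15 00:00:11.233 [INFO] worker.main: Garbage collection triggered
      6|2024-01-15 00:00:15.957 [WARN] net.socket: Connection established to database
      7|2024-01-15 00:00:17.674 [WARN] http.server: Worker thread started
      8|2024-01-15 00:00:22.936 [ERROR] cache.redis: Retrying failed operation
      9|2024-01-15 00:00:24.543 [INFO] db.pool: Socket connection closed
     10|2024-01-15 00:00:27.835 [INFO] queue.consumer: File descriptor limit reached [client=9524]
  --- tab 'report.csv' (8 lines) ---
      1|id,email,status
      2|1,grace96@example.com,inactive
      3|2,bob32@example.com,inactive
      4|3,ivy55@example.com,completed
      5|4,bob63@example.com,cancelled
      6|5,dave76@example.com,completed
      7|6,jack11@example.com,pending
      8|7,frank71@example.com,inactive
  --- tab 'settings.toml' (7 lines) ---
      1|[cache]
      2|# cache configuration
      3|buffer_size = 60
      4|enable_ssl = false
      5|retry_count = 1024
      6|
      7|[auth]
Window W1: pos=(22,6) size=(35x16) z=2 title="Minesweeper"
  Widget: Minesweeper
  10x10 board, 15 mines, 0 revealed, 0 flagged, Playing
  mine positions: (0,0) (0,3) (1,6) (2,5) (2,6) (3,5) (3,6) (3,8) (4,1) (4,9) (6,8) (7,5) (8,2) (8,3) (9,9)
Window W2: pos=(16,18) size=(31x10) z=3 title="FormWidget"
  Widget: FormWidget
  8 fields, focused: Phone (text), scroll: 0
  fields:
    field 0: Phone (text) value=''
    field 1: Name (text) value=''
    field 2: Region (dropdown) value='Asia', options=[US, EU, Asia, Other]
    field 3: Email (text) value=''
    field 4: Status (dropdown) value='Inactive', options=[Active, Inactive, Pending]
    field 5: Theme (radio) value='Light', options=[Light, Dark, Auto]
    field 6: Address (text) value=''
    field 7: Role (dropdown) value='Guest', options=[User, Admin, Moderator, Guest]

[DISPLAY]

                                           
                                           
                         ┏━━━━━━━━━━━━━━━━━
                         ┃ TabContainer    
           ┏━━━━━━━━━━━━━━━━━━━━━━━━━━━━━━━
           ┃ Minesweeper                   
           ┠───────────────────────────────
           ┃■■■■■■■■■■                     
           ┃■■■■■■■■■■                     
           ┃■■■■■■■■■■                     
           ┃■■■■■■■■■■                     
           ┃■■■■■■■■■■                     
           ┃■■■■■■■■■■                     
           ┃■■■■■■■■■■                     
           ┃■■■■■■■■■■                     
           ┃■■■■■■■■■■                     
     ┏━━━━━━━━━━━━━━━━━━━━━━━━━━━━━┓       
     ┃ FormWidget                  ┃       
     ┠─────────────────────────────┨       
     ┃> Phone:      [             ]┃━━━━━━━
     ┃  Name:       [             ]┃       
     ┃  Region:     [Asia        ▼]┃       


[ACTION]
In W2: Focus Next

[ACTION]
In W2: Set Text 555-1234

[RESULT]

                                           
                                           
                         ┏━━━━━━━━━━━━━━━━━
                         ┃ TabContainer    
           ┏━━━━━━━━━━━━━━━━━━━━━━━━━━━━━━━
           ┃ Minesweeper                   
           ┠───────────────────────────────
           ┃■■■■■■■■■■                     
           ┃■■■■■■■■■■                     
           ┃■■■■■■■■■■                     
           ┃■■■■■■■■■■                     
           ┃■■■■■■■■■■                     
           ┃■■■■■■■■■■                     
           ┃■■■■■■■■■■                     
           ┃■■■■■■■■■■                     
           ┃■■■■■■■■■■                     
     ┏━━━━━━━━━━━━━━━━━━━━━━━━━━━━━┓       
     ┃ FormWidget                  ┃       
     ┠─────────────────────────────┨       
     ┃  Phone:      [             ]┃━━━━━━━
     ┃> Name:       [555-1234     ]┃       
     ┃  Region:     [Asia        ▼]┃       


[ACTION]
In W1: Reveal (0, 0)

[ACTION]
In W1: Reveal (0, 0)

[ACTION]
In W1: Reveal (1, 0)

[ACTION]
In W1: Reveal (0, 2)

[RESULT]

                                           
                                           
                         ┏━━━━━━━━━━━━━━━━━
                         ┃ TabContainer    
           ┏━━━━━━━━━━━━━━━━━━━━━━━━━━━━━━━
           ┃ Minesweeper                   
           ┠───────────────────────────────
           ┃✹■■✹■■■■■■                     
           ┃■■■■■■✹■■■                     
           ┃■■■■■✹✹■■■                     
           ┃■■■■■✹✹■✹■                     
           ┃■✹■■■■■■■✹                     
           ┃■■■■■■■■■■                     
           ┃■■■■■■■■✹■                     
           ┃■■■■■✹■■■■                     
           ┃■■✹✹■■■■■■                     
     ┏━━━━━━━━━━━━━━━━━━━━━━━━━━━━━┓       
     ┃ FormWidget                  ┃       
     ┠─────────────────────────────┨       
     ┃  Phone:      [             ]┃━━━━━━━
     ┃> Name:       [555-1234     ]┃       
     ┃  Region:     [Asia        ▼]┃       


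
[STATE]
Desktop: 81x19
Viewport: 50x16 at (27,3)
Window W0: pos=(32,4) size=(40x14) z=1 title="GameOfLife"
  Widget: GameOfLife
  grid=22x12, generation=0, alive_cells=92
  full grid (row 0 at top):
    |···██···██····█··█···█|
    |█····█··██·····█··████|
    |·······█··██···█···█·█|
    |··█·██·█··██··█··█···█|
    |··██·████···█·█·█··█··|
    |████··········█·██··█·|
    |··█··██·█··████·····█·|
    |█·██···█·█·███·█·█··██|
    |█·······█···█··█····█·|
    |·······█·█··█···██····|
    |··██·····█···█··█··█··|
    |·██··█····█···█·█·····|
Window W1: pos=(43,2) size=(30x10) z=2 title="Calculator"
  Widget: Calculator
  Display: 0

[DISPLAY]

                ┃ Calculator                 ┃    
     ┏━━━━━━━━━━┠────────────────────────────┨    
     ┃ GameOfLif┃                           0┃    
     ┠──────────┃┌───┬───┬───┬───┐           ┃    
     ┃Gen: 0    ┃│ 7 │ 8 │ 9 │ ÷ │           ┃    
     ┃█····█··██┃├───┼───┼───┼───┤           ┃    
     ┃·······█··┃│ 4 │ 5 │ 6 │ × │           ┃    
     ┃··█·██·█··┃└───┴───┴───┴───┘           ┃    
     ┃··██·████·┗━━━━━━━━━━━━━━━━━━━━━━━━━━━━┛    
     ┃████··········█·██··█·                ┃     
     ┃··█··██·█··████·····█·                ┃     
     ┃█·██···█·█·███·█·█··██                ┃     
     ┃█·······█···█··█····█·                ┃     
     ┃·······█·█··█···██····                ┃     
     ┗━━━━━━━━━━━━━━━━━━━━━━━━━━━━━━━━━━━━━━┛     
                                                  


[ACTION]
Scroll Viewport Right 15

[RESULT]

            ┃ Calculator                 ┃        
 ┏━━━━━━━━━━┠────────────────────────────┨        
 ┃ GameOfLif┃                           0┃        
 ┠──────────┃┌───┬───┬───┬───┐           ┃        
 ┃Gen: 0    ┃│ 7 │ 8 │ 9 │ ÷ │           ┃        
 ┃█····█··██┃├───┼───┼───┼───┤           ┃        
 ┃·······█··┃│ 4 │ 5 │ 6 │ × │           ┃        
 ┃··█·██·█··┃└───┴───┴───┴───┘           ┃        
 ┃··██·████·┗━━━━━━━━━━━━━━━━━━━━━━━━━━━━┛        
 ┃████··········█·██··█·                ┃         
 ┃··█··██·█··████·····█·                ┃         
 ┃█·██···█·█·███·█·█··██                ┃         
 ┃█·······█···█··█····█·                ┃         
 ┃·······█·█··█···██····                ┃         
 ┗━━━━━━━━━━━━━━━━━━━━━━━━━━━━━━━━━━━━━━┛         
                                                  


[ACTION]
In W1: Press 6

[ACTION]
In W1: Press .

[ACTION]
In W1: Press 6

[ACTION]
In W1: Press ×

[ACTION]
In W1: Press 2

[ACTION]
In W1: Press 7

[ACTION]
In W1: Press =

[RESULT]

            ┃ Calculator                 ┃        
 ┏━━━━━━━━━━┠────────────────────────────┨        
 ┃ GameOfLif┃                       178.2┃        
 ┠──────────┃┌───┬───┬───┬───┐           ┃        
 ┃Gen: 0    ┃│ 7 │ 8 │ 9 │ ÷ │           ┃        
 ┃█····█··██┃├───┼───┼───┼───┤           ┃        
 ┃·······█··┃│ 4 │ 5 │ 6 │ × │           ┃        
 ┃··█·██·█··┃└───┴───┴───┴───┘           ┃        
 ┃··██·████·┗━━━━━━━━━━━━━━━━━━━━━━━━━━━━┛        
 ┃████··········█·██··█·                ┃         
 ┃··█··██·█··████·····█·                ┃         
 ┃█·██···█·█·███·█·█··██                ┃         
 ┃█·······█···█··█····█·                ┃         
 ┃·······█·█··█···██····                ┃         
 ┗━━━━━━━━━━━━━━━━━━━━━━━━━━━━━━━━━━━━━━┛         
                                                  


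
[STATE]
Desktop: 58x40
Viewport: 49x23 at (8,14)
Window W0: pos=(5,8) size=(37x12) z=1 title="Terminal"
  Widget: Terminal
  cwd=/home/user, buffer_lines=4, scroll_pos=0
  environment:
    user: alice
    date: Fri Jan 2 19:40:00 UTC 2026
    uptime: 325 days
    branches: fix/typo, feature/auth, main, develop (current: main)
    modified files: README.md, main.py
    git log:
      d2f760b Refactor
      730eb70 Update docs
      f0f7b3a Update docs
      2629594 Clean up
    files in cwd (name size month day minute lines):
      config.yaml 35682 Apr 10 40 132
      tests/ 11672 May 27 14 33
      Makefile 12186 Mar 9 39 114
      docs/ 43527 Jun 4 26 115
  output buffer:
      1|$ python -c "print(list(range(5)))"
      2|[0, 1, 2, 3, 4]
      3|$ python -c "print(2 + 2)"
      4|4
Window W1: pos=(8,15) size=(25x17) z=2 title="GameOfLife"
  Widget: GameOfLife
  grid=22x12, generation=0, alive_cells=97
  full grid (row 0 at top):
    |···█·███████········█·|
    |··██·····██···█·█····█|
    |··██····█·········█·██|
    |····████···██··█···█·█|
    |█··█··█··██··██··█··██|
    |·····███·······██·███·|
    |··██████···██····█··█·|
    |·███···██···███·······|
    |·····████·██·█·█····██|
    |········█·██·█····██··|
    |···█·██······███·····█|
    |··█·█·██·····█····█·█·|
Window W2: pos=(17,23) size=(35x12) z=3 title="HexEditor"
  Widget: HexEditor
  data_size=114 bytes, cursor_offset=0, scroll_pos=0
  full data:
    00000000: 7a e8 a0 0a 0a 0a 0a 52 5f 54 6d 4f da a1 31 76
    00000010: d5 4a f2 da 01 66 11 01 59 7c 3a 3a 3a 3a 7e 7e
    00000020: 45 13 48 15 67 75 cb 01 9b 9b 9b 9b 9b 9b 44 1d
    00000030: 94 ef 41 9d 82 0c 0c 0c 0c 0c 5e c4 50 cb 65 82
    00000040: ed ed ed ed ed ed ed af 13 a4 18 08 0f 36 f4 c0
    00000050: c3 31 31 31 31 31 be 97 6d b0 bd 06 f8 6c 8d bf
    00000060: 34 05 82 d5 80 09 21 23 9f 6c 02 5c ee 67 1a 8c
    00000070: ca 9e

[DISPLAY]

                                 ┃               
┏━━━━━━━━━━━━━━━━━━━━━━━┓        ┃               
┃ GameOfLife            ┃        ┃               
┠───────────────────────┨        ┃               
┃Gen: 0                 ┃        ┃               
┃···█·███████········█· ┃━━━━━━━━┛               
┃··██·····██···█·█····█ ┃                        
┃··██····█·········█·██ ┃                        
┃····████···██··█···█·█ ┃                        
┃█··█··█·┏━━━━━━━━━━━━━━━━━━━━━━━━━━━━━━━━━┓     
┃·····███┃ HexEditor                       ┃     
┃··██████┠─────────────────────────────────┨     
┃·███···█┃00000000  7A e8 a0 0a 0a 0a 0a 52┃     
┃·····███┃00000010  d5 4a f2 da 01 66 11 01┃     
┃········┃00000020  45 13 48 15 67 75 cb 01┃     
┃···█·██·┃00000030  94 ef 41 9d 82 0c 0c 0c┃     
┃··█·█·██┃00000040  ed ed ed ed ed ed ed af┃     
┗━━━━━━━━┃00000050  c3 31 31 31 31 31 be 97┃     
         ┃00000060  34 05 82 d5 80 09 21 23┃     
         ┃00000070  ca 9e                  ┃     
         ┗━━━━━━━━━━━━━━━━━━━━━━━━━━━━━━━━━┛     
                                                 
                                                 


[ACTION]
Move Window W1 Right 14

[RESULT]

                                 ┃               
█             ┏━━━━━━━━━━━━━━━━━━━━━━━┓          
              ┃ GameOfLife            ┃          
              ┠───────────────────────┨          
              ┃Gen: 0                 ┃          
━━━━━━━━━━━━━━┃···█·███████········█· ┃          
              ┃··██·····██···█·█····█ ┃          
              ┃··██····█·········█·██ ┃          
              ┃····████···██··█···█·█ ┃          
         ┏━━━━━━━━━━━━━━━━━━━━━━━━━━━━━━━━━┓     
         ┃ HexEditor                       ┃     
         ┠─────────────────────────────────┨     
         ┃00000000  7A e8 a0 0a 0a 0a 0a 52┃     
         ┃00000010  d5 4a f2 da 01 66 11 01┃     
         ┃00000020  45 13 48 15 67 75 cb 01┃     
         ┃00000030  94 ef 41 9d 82 0c 0c 0c┃     
         ┃00000040  ed ed ed ed ed ed ed af┃     
         ┃00000050  c3 31 31 31 31 31 be 97┃     
         ┃00000060  34 05 82 d5 80 09 21 23┃     
         ┃00000070  ca 9e                  ┃     
         ┗━━━━━━━━━━━━━━━━━━━━━━━━━━━━━━━━━┛     
                                                 
                                                 


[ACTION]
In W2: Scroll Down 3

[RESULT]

                                 ┃               
█             ┏━━━━━━━━━━━━━━━━━━━━━━━┓          
              ┃ GameOfLife            ┃          
              ┠───────────────────────┨          
              ┃Gen: 0                 ┃          
━━━━━━━━━━━━━━┃···█·███████········█· ┃          
              ┃··██·····██···█·█····█ ┃          
              ┃··██····█·········█·██ ┃          
              ┃····████···██··█···█·█ ┃          
         ┏━━━━━━━━━━━━━━━━━━━━━━━━━━━━━━━━━┓     
         ┃ HexEditor                       ┃     
         ┠─────────────────────────────────┨     
         ┃00000030  94 ef 41 9d 82 0c 0c 0c┃     
         ┃00000040  ed ed ed ed ed ed ed af┃     
         ┃00000050  c3 31 31 31 31 31 be 97┃     
         ┃00000060  34 05 82 d5 80 09 21 23┃     
         ┃00000070  ca 9e                  ┃     
         ┃                                 ┃     
         ┃                                 ┃     
         ┃                                 ┃     
         ┗━━━━━━━━━━━━━━━━━━━━━━━━━━━━━━━━━┛     
                                                 
                                                 


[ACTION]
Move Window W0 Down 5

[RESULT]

erminal                          ┃               
──────────────┏━━━━━━━━━━━━━━━━━━━━━━━┓          
python -c "pri┃ GameOfLife            ┃          
, 1, 2, 3, 4] ┠───────────────────────┨          
python -c "pri┃Gen: 0                 ┃          
              ┃···█·███████········█· ┃          
█             ┃··██·····██···█·█····█ ┃          
              ┃··██····█·········█·██ ┃          
              ┃····████···██··█···█·█ ┃          
         ┏━━━━━━━━━━━━━━━━━━━━━━━━━━━━━━━━━┓     
━━━━━━━━━┃ HexEditor                       ┃     
         ┠─────────────────────────────────┨     
         ┃00000030  94 ef 41 9d 82 0c 0c 0c┃     
         ┃00000040  ed ed ed ed ed ed ed af┃     
         ┃00000050  c3 31 31 31 31 31 be 97┃     
         ┃00000060  34 05 82 d5 80 09 21 23┃     
         ┃00000070  ca 9e                  ┃     
         ┃                                 ┃     
         ┃                                 ┃     
         ┃                                 ┃     
         ┗━━━━━━━━━━━━━━━━━━━━━━━━━━━━━━━━━┛     
                                                 
                                                 


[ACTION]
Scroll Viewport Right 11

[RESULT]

rminal                          ┃                
─────────────┏━━━━━━━━━━━━━━━━━━━━━━━┓           
ython -c "pri┃ GameOfLife            ┃           
 1, 2, 3, 4] ┠───────────────────────┨           
ython -c "pri┃Gen: 0                 ┃           
             ┃···█·███████········█· ┃           
             ┃··██·····██···█·█····█ ┃           
             ┃··██····█·········█·██ ┃           
             ┃····████···██··█···█·█ ┃           
        ┏━━━━━━━━━━━━━━━━━━━━━━━━━━━━━━━━━┓      
━━━━━━━━┃ HexEditor                       ┃      
        ┠─────────────────────────────────┨      
        ┃00000030  94 ef 41 9d 82 0c 0c 0c┃      
        ┃00000040  ed ed ed ed ed ed ed af┃      
        ┃00000050  c3 31 31 31 31 31 be 97┃      
        ┃00000060  34 05 82 d5 80 09 21 23┃      
        ┃00000070  ca 9e                  ┃      
        ┃                                 ┃      
        ┃                                 ┃      
        ┃                                 ┃      
        ┗━━━━━━━━━━━━━━━━━━━━━━━━━━━━━━━━━┛      
                                                 
                                                 


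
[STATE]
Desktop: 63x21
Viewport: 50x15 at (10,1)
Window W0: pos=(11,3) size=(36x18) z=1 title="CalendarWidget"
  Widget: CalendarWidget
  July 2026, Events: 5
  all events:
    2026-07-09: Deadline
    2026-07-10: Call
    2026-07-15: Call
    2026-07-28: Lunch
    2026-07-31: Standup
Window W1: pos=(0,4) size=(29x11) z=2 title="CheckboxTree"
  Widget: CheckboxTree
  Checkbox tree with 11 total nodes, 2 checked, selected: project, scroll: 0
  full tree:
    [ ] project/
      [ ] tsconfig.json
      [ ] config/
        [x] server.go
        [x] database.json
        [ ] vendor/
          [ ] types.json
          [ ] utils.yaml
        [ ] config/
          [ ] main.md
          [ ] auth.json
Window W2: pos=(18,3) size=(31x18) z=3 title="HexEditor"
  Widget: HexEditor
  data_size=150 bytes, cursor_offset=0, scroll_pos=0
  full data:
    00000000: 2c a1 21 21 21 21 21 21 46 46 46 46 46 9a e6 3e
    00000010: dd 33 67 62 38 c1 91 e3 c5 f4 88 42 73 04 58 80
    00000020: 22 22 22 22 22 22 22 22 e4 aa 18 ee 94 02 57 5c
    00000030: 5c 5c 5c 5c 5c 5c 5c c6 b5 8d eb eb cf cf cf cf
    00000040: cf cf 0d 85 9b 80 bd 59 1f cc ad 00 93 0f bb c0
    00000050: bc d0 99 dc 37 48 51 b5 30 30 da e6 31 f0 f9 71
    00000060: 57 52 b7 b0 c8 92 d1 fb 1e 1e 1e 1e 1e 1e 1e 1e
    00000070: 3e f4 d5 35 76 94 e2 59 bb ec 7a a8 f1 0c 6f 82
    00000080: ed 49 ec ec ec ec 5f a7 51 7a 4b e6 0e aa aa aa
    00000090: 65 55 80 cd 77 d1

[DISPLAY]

                                                  
                                                  
 ┏━━━━━━┏━━━━━━━━━━━━━━━━━━━━━━━━━━━━━┓           
━━━━━━━━┃ HexEditor                   ┃           
Tree    ┠─────────────────────────────┨           
────────┃00000000  2C a1 21 21 21 21 2┃           
ect/    ┃00000010  dd 33 67 62 38 c1 9┃           
config.j┃00000020  22 22 22 22 22 22 2┃           
nfig/   ┃00000030  5c 5c 5c 5c 5c 5c 5┃           
server.g┃00000040  cf cf 0d 85 9b 80 b┃           
database┃00000050  bc d0 99 dc 37 48 5┃           
vendor/ ┃00000060  57 52 b7 b0 c8 92 d┃           
] types.┃00000070  3e f4 d5 35 76 94 e┃           
━━━━━━━━┃00000080  ed 49 ec ec ec ec 5┃           
 ┃      ┃00000090  65 55 80 cd 77 d1  ┃           


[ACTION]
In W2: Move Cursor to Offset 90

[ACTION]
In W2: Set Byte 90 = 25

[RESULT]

                                                  
                                                  
 ┏━━━━━━┏━━━━━━━━━━━━━━━━━━━━━━━━━━━━━┓           
━━━━━━━━┃ HexEditor                   ┃           
Tree    ┠─────────────────────────────┨           
────────┃00000000  2c a1 21 21 21 21 2┃           
ect/    ┃00000010  dd 33 67 62 38 c1 9┃           
config.j┃00000020  22 22 22 22 22 22 2┃           
nfig/   ┃00000030  5c 5c 5c 5c 5c 5c 5┃           
server.g┃00000040  cf cf 0d 85 9b 80 b┃           
database┃00000050  bc d0 99 dc 37 48 5┃           
vendor/ ┃00000060  57 52 b7 b0 c8 92 d┃           
] types.┃00000070  3e f4 d5 35 76 94 e┃           
━━━━━━━━┃00000080  ed 49 ec ec ec ec 5┃           
 ┃      ┃00000090  65 55 80 cd 77 d1  ┃           


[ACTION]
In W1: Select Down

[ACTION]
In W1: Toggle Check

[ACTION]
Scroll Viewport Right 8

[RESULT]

                                                  
                                                  
━━━━━┏━━━━━━━━━━━━━━━━━━━━━━━━━━━━━┓              
━━━━━┃ HexEditor                   ┃              
e    ┠─────────────────────────────┨              
─────┃00000000  2c a1 21 21 21 21 2┃              
/    ┃00000010  dd 33 67 62 38 c1 9┃              
fig.j┃00000020  22 22 22 22 22 22 2┃              
g/   ┃00000030  5c 5c 5c 5c 5c 5c 5┃              
ver.g┃00000040  cf cf 0d 85 9b 80 b┃              
abase┃00000050  bc d0 99 dc 37 48 5┃              
dor/ ┃00000060  57 52 b7 b0 c8 92 d┃              
ypes.┃00000070  3e f4 d5 35 76 94 e┃              
━━━━━┃00000080  ed 49 ec ec ec ec 5┃              
     ┃00000090  65 55 80 cd 77 d1  ┃              


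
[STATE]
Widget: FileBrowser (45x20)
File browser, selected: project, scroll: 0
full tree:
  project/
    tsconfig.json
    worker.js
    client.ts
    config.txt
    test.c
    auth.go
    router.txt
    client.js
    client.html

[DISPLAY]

> [-] project/                               
    tsconfig.json                            
    worker.js                                
    client.ts                                
    config.txt                               
    test.c                                   
    auth.go                                  
    router.txt                               
    client.js                                
    client.html                              
                                             
                                             
                                             
                                             
                                             
                                             
                                             
                                             
                                             
                                             


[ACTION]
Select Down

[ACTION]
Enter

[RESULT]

  [-] project/                               
  > tsconfig.json                            
    worker.js                                
    client.ts                                
    config.txt                               
    test.c                                   
    auth.go                                  
    router.txt                               
    client.js                                
    client.html                              
                                             
                                             
                                             
                                             
                                             
                                             
                                             
                                             
                                             
                                             


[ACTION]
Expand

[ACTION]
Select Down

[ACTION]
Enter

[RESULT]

  [-] project/                               
    tsconfig.json                            
  > worker.js                                
    client.ts                                
    config.txt                               
    test.c                                   
    auth.go                                  
    router.txt                               
    client.js                                
    client.html                              
                                             
                                             
                                             
                                             
                                             
                                             
                                             
                                             
                                             
                                             


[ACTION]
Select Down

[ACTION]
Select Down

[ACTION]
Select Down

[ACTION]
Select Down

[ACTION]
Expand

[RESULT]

  [-] project/                               
    tsconfig.json                            
    worker.js                                
    client.ts                                
    config.txt                               
    test.c                                   
  > auth.go                                  
    router.txt                               
    client.js                                
    client.html                              
                                             
                                             
                                             
                                             
                                             
                                             
                                             
                                             
                                             
                                             
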